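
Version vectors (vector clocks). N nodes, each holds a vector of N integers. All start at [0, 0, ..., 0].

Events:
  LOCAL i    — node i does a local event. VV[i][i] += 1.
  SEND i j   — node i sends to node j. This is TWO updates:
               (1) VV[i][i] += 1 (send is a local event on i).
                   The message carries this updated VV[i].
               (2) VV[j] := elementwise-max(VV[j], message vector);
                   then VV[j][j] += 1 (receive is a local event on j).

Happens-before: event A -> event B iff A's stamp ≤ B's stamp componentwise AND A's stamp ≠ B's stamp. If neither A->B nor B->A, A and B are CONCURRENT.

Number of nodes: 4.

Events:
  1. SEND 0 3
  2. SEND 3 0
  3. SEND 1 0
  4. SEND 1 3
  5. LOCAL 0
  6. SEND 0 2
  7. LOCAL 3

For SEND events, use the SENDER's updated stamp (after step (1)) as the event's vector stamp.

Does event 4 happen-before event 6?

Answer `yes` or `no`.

Initial: VV[0]=[0, 0, 0, 0]
Initial: VV[1]=[0, 0, 0, 0]
Initial: VV[2]=[0, 0, 0, 0]
Initial: VV[3]=[0, 0, 0, 0]
Event 1: SEND 0->3: VV[0][0]++ -> VV[0]=[1, 0, 0, 0], msg_vec=[1, 0, 0, 0]; VV[3]=max(VV[3],msg_vec) then VV[3][3]++ -> VV[3]=[1, 0, 0, 1]
Event 2: SEND 3->0: VV[3][3]++ -> VV[3]=[1, 0, 0, 2], msg_vec=[1, 0, 0, 2]; VV[0]=max(VV[0],msg_vec) then VV[0][0]++ -> VV[0]=[2, 0, 0, 2]
Event 3: SEND 1->0: VV[1][1]++ -> VV[1]=[0, 1, 0, 0], msg_vec=[0, 1, 0, 0]; VV[0]=max(VV[0],msg_vec) then VV[0][0]++ -> VV[0]=[3, 1, 0, 2]
Event 4: SEND 1->3: VV[1][1]++ -> VV[1]=[0, 2, 0, 0], msg_vec=[0, 2, 0, 0]; VV[3]=max(VV[3],msg_vec) then VV[3][3]++ -> VV[3]=[1, 2, 0, 3]
Event 5: LOCAL 0: VV[0][0]++ -> VV[0]=[4, 1, 0, 2]
Event 6: SEND 0->2: VV[0][0]++ -> VV[0]=[5, 1, 0, 2], msg_vec=[5, 1, 0, 2]; VV[2]=max(VV[2],msg_vec) then VV[2][2]++ -> VV[2]=[5, 1, 1, 2]
Event 7: LOCAL 3: VV[3][3]++ -> VV[3]=[1, 2, 0, 4]
Event 4 stamp: [0, 2, 0, 0]
Event 6 stamp: [5, 1, 0, 2]
[0, 2, 0, 0] <= [5, 1, 0, 2]? False. Equal? False. Happens-before: False

Answer: no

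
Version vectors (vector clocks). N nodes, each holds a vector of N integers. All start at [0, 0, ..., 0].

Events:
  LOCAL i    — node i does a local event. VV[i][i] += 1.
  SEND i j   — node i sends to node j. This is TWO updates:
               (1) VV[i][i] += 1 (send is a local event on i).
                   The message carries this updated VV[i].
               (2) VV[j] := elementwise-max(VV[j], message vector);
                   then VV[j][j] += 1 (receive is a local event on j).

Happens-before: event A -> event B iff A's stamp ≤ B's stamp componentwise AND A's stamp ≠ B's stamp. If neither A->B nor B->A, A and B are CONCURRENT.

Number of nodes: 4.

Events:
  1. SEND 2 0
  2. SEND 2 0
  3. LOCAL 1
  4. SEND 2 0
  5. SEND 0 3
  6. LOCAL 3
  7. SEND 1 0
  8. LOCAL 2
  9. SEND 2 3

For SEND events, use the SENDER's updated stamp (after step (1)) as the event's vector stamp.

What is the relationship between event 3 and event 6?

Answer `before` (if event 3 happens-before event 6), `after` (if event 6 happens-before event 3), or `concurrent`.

Answer: concurrent

Derivation:
Initial: VV[0]=[0, 0, 0, 0]
Initial: VV[1]=[0, 0, 0, 0]
Initial: VV[2]=[0, 0, 0, 0]
Initial: VV[3]=[0, 0, 0, 0]
Event 1: SEND 2->0: VV[2][2]++ -> VV[2]=[0, 0, 1, 0], msg_vec=[0, 0, 1, 0]; VV[0]=max(VV[0],msg_vec) then VV[0][0]++ -> VV[0]=[1, 0, 1, 0]
Event 2: SEND 2->0: VV[2][2]++ -> VV[2]=[0, 0, 2, 0], msg_vec=[0, 0, 2, 0]; VV[0]=max(VV[0],msg_vec) then VV[0][0]++ -> VV[0]=[2, 0, 2, 0]
Event 3: LOCAL 1: VV[1][1]++ -> VV[1]=[0, 1, 0, 0]
Event 4: SEND 2->0: VV[2][2]++ -> VV[2]=[0, 0, 3, 0], msg_vec=[0, 0, 3, 0]; VV[0]=max(VV[0],msg_vec) then VV[0][0]++ -> VV[0]=[3, 0, 3, 0]
Event 5: SEND 0->3: VV[0][0]++ -> VV[0]=[4, 0, 3, 0], msg_vec=[4, 0, 3, 0]; VV[3]=max(VV[3],msg_vec) then VV[3][3]++ -> VV[3]=[4, 0, 3, 1]
Event 6: LOCAL 3: VV[3][3]++ -> VV[3]=[4, 0, 3, 2]
Event 7: SEND 1->0: VV[1][1]++ -> VV[1]=[0, 2, 0, 0], msg_vec=[0, 2, 0, 0]; VV[0]=max(VV[0],msg_vec) then VV[0][0]++ -> VV[0]=[5, 2, 3, 0]
Event 8: LOCAL 2: VV[2][2]++ -> VV[2]=[0, 0, 4, 0]
Event 9: SEND 2->3: VV[2][2]++ -> VV[2]=[0, 0, 5, 0], msg_vec=[0, 0, 5, 0]; VV[3]=max(VV[3],msg_vec) then VV[3][3]++ -> VV[3]=[4, 0, 5, 3]
Event 3 stamp: [0, 1, 0, 0]
Event 6 stamp: [4, 0, 3, 2]
[0, 1, 0, 0] <= [4, 0, 3, 2]? False
[4, 0, 3, 2] <= [0, 1, 0, 0]? False
Relation: concurrent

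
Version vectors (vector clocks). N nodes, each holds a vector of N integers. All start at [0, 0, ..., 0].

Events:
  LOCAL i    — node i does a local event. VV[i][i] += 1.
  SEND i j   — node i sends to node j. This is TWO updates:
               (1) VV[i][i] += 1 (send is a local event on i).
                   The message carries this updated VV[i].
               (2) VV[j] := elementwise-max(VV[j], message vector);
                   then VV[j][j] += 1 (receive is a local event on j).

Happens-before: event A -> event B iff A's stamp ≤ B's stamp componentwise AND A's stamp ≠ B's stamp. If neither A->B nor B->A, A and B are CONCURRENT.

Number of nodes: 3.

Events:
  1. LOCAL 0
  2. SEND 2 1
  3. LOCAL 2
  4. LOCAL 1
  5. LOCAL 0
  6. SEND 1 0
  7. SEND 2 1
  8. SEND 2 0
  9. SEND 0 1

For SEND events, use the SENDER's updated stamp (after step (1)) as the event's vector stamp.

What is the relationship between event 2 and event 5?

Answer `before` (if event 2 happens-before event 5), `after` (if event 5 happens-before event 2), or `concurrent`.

Initial: VV[0]=[0, 0, 0]
Initial: VV[1]=[0, 0, 0]
Initial: VV[2]=[0, 0, 0]
Event 1: LOCAL 0: VV[0][0]++ -> VV[0]=[1, 0, 0]
Event 2: SEND 2->1: VV[2][2]++ -> VV[2]=[0, 0, 1], msg_vec=[0, 0, 1]; VV[1]=max(VV[1],msg_vec) then VV[1][1]++ -> VV[1]=[0, 1, 1]
Event 3: LOCAL 2: VV[2][2]++ -> VV[2]=[0, 0, 2]
Event 4: LOCAL 1: VV[1][1]++ -> VV[1]=[0, 2, 1]
Event 5: LOCAL 0: VV[0][0]++ -> VV[0]=[2, 0, 0]
Event 6: SEND 1->0: VV[1][1]++ -> VV[1]=[0, 3, 1], msg_vec=[0, 3, 1]; VV[0]=max(VV[0],msg_vec) then VV[0][0]++ -> VV[0]=[3, 3, 1]
Event 7: SEND 2->1: VV[2][2]++ -> VV[2]=[0, 0, 3], msg_vec=[0, 0, 3]; VV[1]=max(VV[1],msg_vec) then VV[1][1]++ -> VV[1]=[0, 4, 3]
Event 8: SEND 2->0: VV[2][2]++ -> VV[2]=[0, 0, 4], msg_vec=[0, 0, 4]; VV[0]=max(VV[0],msg_vec) then VV[0][0]++ -> VV[0]=[4, 3, 4]
Event 9: SEND 0->1: VV[0][0]++ -> VV[0]=[5, 3, 4], msg_vec=[5, 3, 4]; VV[1]=max(VV[1],msg_vec) then VV[1][1]++ -> VV[1]=[5, 5, 4]
Event 2 stamp: [0, 0, 1]
Event 5 stamp: [2, 0, 0]
[0, 0, 1] <= [2, 0, 0]? False
[2, 0, 0] <= [0, 0, 1]? False
Relation: concurrent

Answer: concurrent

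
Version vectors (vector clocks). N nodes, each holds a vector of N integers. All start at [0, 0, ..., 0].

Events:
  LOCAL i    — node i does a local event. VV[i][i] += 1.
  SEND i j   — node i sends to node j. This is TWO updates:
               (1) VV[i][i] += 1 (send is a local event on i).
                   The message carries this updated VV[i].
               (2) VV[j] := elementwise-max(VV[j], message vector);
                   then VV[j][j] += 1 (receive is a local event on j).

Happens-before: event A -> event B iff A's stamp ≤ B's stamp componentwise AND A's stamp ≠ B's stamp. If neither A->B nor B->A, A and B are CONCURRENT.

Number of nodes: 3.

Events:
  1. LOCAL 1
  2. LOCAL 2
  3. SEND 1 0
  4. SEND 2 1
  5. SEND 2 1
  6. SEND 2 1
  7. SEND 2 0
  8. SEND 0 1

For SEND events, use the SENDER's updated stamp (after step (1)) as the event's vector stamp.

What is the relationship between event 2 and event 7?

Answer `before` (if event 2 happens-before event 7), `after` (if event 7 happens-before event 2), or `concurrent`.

Answer: before

Derivation:
Initial: VV[0]=[0, 0, 0]
Initial: VV[1]=[0, 0, 0]
Initial: VV[2]=[0, 0, 0]
Event 1: LOCAL 1: VV[1][1]++ -> VV[1]=[0, 1, 0]
Event 2: LOCAL 2: VV[2][2]++ -> VV[2]=[0, 0, 1]
Event 3: SEND 1->0: VV[1][1]++ -> VV[1]=[0, 2, 0], msg_vec=[0, 2, 0]; VV[0]=max(VV[0],msg_vec) then VV[0][0]++ -> VV[0]=[1, 2, 0]
Event 4: SEND 2->1: VV[2][2]++ -> VV[2]=[0, 0, 2], msg_vec=[0, 0, 2]; VV[1]=max(VV[1],msg_vec) then VV[1][1]++ -> VV[1]=[0, 3, 2]
Event 5: SEND 2->1: VV[2][2]++ -> VV[2]=[0, 0, 3], msg_vec=[0, 0, 3]; VV[1]=max(VV[1],msg_vec) then VV[1][1]++ -> VV[1]=[0, 4, 3]
Event 6: SEND 2->1: VV[2][2]++ -> VV[2]=[0, 0, 4], msg_vec=[0, 0, 4]; VV[1]=max(VV[1],msg_vec) then VV[1][1]++ -> VV[1]=[0, 5, 4]
Event 7: SEND 2->0: VV[2][2]++ -> VV[2]=[0, 0, 5], msg_vec=[0, 0, 5]; VV[0]=max(VV[0],msg_vec) then VV[0][0]++ -> VV[0]=[2, 2, 5]
Event 8: SEND 0->1: VV[0][0]++ -> VV[0]=[3, 2, 5], msg_vec=[3, 2, 5]; VV[1]=max(VV[1],msg_vec) then VV[1][1]++ -> VV[1]=[3, 6, 5]
Event 2 stamp: [0, 0, 1]
Event 7 stamp: [0, 0, 5]
[0, 0, 1] <= [0, 0, 5]? True
[0, 0, 5] <= [0, 0, 1]? False
Relation: before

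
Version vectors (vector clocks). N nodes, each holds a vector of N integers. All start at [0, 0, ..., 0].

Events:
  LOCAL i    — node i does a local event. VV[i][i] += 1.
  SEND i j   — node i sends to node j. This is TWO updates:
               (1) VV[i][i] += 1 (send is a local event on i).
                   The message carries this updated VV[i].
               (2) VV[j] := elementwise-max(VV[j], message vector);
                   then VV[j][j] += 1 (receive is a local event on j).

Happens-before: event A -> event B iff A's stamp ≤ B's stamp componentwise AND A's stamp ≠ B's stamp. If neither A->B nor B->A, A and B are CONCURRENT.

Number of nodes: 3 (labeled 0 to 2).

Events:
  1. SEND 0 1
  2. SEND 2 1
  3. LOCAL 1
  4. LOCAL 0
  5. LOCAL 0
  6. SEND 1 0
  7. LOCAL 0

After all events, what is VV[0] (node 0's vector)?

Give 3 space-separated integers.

Answer: 5 4 1

Derivation:
Initial: VV[0]=[0, 0, 0]
Initial: VV[1]=[0, 0, 0]
Initial: VV[2]=[0, 0, 0]
Event 1: SEND 0->1: VV[0][0]++ -> VV[0]=[1, 0, 0], msg_vec=[1, 0, 0]; VV[1]=max(VV[1],msg_vec) then VV[1][1]++ -> VV[1]=[1, 1, 0]
Event 2: SEND 2->1: VV[2][2]++ -> VV[2]=[0, 0, 1], msg_vec=[0, 0, 1]; VV[1]=max(VV[1],msg_vec) then VV[1][1]++ -> VV[1]=[1, 2, 1]
Event 3: LOCAL 1: VV[1][1]++ -> VV[1]=[1, 3, 1]
Event 4: LOCAL 0: VV[0][0]++ -> VV[0]=[2, 0, 0]
Event 5: LOCAL 0: VV[0][0]++ -> VV[0]=[3, 0, 0]
Event 6: SEND 1->0: VV[1][1]++ -> VV[1]=[1, 4, 1], msg_vec=[1, 4, 1]; VV[0]=max(VV[0],msg_vec) then VV[0][0]++ -> VV[0]=[4, 4, 1]
Event 7: LOCAL 0: VV[0][0]++ -> VV[0]=[5, 4, 1]
Final vectors: VV[0]=[5, 4, 1]; VV[1]=[1, 4, 1]; VV[2]=[0, 0, 1]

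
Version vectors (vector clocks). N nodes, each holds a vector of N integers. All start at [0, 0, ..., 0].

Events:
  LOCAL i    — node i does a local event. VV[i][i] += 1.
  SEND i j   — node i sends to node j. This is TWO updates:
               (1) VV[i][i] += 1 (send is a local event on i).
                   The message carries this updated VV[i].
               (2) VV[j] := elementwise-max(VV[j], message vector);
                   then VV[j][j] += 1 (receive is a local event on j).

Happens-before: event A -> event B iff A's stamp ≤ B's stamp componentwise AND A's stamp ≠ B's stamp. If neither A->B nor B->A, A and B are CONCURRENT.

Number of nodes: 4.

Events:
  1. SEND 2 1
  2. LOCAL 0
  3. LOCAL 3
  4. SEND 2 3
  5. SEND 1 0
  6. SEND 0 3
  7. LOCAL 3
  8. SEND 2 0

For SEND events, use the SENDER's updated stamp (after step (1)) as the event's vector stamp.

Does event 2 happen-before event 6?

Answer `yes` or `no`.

Answer: yes

Derivation:
Initial: VV[0]=[0, 0, 0, 0]
Initial: VV[1]=[0, 0, 0, 0]
Initial: VV[2]=[0, 0, 0, 0]
Initial: VV[3]=[0, 0, 0, 0]
Event 1: SEND 2->1: VV[2][2]++ -> VV[2]=[0, 0, 1, 0], msg_vec=[0, 0, 1, 0]; VV[1]=max(VV[1],msg_vec) then VV[1][1]++ -> VV[1]=[0, 1, 1, 0]
Event 2: LOCAL 0: VV[0][0]++ -> VV[0]=[1, 0, 0, 0]
Event 3: LOCAL 3: VV[3][3]++ -> VV[3]=[0, 0, 0, 1]
Event 4: SEND 2->3: VV[2][2]++ -> VV[2]=[0, 0, 2, 0], msg_vec=[0, 0, 2, 0]; VV[3]=max(VV[3],msg_vec) then VV[3][3]++ -> VV[3]=[0, 0, 2, 2]
Event 5: SEND 1->0: VV[1][1]++ -> VV[1]=[0, 2, 1, 0], msg_vec=[0, 2, 1, 0]; VV[0]=max(VV[0],msg_vec) then VV[0][0]++ -> VV[0]=[2, 2, 1, 0]
Event 6: SEND 0->3: VV[0][0]++ -> VV[0]=[3, 2, 1, 0], msg_vec=[3, 2, 1, 0]; VV[3]=max(VV[3],msg_vec) then VV[3][3]++ -> VV[3]=[3, 2, 2, 3]
Event 7: LOCAL 3: VV[3][3]++ -> VV[3]=[3, 2, 2, 4]
Event 8: SEND 2->0: VV[2][2]++ -> VV[2]=[0, 0, 3, 0], msg_vec=[0, 0, 3, 0]; VV[0]=max(VV[0],msg_vec) then VV[0][0]++ -> VV[0]=[4, 2, 3, 0]
Event 2 stamp: [1, 0, 0, 0]
Event 6 stamp: [3, 2, 1, 0]
[1, 0, 0, 0] <= [3, 2, 1, 0]? True. Equal? False. Happens-before: True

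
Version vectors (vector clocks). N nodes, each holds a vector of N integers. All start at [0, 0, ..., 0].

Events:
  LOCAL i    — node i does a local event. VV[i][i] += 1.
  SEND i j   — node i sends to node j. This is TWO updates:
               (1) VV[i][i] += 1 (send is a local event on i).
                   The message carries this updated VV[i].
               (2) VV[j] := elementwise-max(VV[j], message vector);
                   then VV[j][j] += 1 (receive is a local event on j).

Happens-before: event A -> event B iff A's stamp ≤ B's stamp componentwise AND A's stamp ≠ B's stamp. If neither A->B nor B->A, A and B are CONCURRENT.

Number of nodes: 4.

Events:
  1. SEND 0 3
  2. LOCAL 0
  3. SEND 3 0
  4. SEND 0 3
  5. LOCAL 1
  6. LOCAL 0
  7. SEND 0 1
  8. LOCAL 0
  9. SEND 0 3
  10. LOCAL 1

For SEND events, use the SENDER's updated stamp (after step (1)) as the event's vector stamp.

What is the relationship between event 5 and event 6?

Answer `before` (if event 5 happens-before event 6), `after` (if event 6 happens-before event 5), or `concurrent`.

Answer: concurrent

Derivation:
Initial: VV[0]=[0, 0, 0, 0]
Initial: VV[1]=[0, 0, 0, 0]
Initial: VV[2]=[0, 0, 0, 0]
Initial: VV[3]=[0, 0, 0, 0]
Event 1: SEND 0->3: VV[0][0]++ -> VV[0]=[1, 0, 0, 0], msg_vec=[1, 0, 0, 0]; VV[3]=max(VV[3],msg_vec) then VV[3][3]++ -> VV[3]=[1, 0, 0, 1]
Event 2: LOCAL 0: VV[0][0]++ -> VV[0]=[2, 0, 0, 0]
Event 3: SEND 3->0: VV[3][3]++ -> VV[3]=[1, 0, 0, 2], msg_vec=[1, 0, 0, 2]; VV[0]=max(VV[0],msg_vec) then VV[0][0]++ -> VV[0]=[3, 0, 0, 2]
Event 4: SEND 0->3: VV[0][0]++ -> VV[0]=[4, 0, 0, 2], msg_vec=[4, 0, 0, 2]; VV[3]=max(VV[3],msg_vec) then VV[3][3]++ -> VV[3]=[4, 0, 0, 3]
Event 5: LOCAL 1: VV[1][1]++ -> VV[1]=[0, 1, 0, 0]
Event 6: LOCAL 0: VV[0][0]++ -> VV[0]=[5, 0, 0, 2]
Event 7: SEND 0->1: VV[0][0]++ -> VV[0]=[6, 0, 0, 2], msg_vec=[6, 0, 0, 2]; VV[1]=max(VV[1],msg_vec) then VV[1][1]++ -> VV[1]=[6, 2, 0, 2]
Event 8: LOCAL 0: VV[0][0]++ -> VV[0]=[7, 0, 0, 2]
Event 9: SEND 0->3: VV[0][0]++ -> VV[0]=[8, 0, 0, 2], msg_vec=[8, 0, 0, 2]; VV[3]=max(VV[3],msg_vec) then VV[3][3]++ -> VV[3]=[8, 0, 0, 4]
Event 10: LOCAL 1: VV[1][1]++ -> VV[1]=[6, 3, 0, 2]
Event 5 stamp: [0, 1, 0, 0]
Event 6 stamp: [5, 0, 0, 2]
[0, 1, 0, 0] <= [5, 0, 0, 2]? False
[5, 0, 0, 2] <= [0, 1, 0, 0]? False
Relation: concurrent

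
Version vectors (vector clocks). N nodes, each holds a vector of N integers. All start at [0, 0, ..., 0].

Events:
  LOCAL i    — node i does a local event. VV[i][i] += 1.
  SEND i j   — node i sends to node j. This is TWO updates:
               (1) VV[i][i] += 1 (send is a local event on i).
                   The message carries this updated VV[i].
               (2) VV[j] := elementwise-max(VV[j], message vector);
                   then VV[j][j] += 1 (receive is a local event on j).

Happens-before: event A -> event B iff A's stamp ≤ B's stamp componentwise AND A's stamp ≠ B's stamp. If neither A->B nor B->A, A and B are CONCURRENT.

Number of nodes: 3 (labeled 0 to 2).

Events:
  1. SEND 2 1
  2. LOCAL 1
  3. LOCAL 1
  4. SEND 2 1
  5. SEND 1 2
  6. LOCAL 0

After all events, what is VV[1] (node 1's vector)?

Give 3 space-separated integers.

Initial: VV[0]=[0, 0, 0]
Initial: VV[1]=[0, 0, 0]
Initial: VV[2]=[0, 0, 0]
Event 1: SEND 2->1: VV[2][2]++ -> VV[2]=[0, 0, 1], msg_vec=[0, 0, 1]; VV[1]=max(VV[1],msg_vec) then VV[1][1]++ -> VV[1]=[0, 1, 1]
Event 2: LOCAL 1: VV[1][1]++ -> VV[1]=[0, 2, 1]
Event 3: LOCAL 1: VV[1][1]++ -> VV[1]=[0, 3, 1]
Event 4: SEND 2->1: VV[2][2]++ -> VV[2]=[0, 0, 2], msg_vec=[0, 0, 2]; VV[1]=max(VV[1],msg_vec) then VV[1][1]++ -> VV[1]=[0, 4, 2]
Event 5: SEND 1->2: VV[1][1]++ -> VV[1]=[0, 5, 2], msg_vec=[0, 5, 2]; VV[2]=max(VV[2],msg_vec) then VV[2][2]++ -> VV[2]=[0, 5, 3]
Event 6: LOCAL 0: VV[0][0]++ -> VV[0]=[1, 0, 0]
Final vectors: VV[0]=[1, 0, 0]; VV[1]=[0, 5, 2]; VV[2]=[0, 5, 3]

Answer: 0 5 2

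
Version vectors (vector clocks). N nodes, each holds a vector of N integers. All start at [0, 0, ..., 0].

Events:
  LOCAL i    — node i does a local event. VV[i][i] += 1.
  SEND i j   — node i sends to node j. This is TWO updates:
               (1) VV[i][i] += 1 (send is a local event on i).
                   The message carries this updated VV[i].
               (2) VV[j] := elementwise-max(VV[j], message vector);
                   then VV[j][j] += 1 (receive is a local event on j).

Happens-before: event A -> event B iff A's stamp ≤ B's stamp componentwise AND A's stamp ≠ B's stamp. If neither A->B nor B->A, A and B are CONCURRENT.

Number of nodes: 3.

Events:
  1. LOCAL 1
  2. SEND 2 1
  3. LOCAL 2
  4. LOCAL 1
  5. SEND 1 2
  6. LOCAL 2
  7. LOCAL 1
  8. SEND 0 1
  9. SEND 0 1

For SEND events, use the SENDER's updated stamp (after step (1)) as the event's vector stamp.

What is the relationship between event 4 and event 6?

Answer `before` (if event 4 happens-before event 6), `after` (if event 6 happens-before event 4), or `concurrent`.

Initial: VV[0]=[0, 0, 0]
Initial: VV[1]=[0, 0, 0]
Initial: VV[2]=[0, 0, 0]
Event 1: LOCAL 1: VV[1][1]++ -> VV[1]=[0, 1, 0]
Event 2: SEND 2->1: VV[2][2]++ -> VV[2]=[0, 0, 1], msg_vec=[0, 0, 1]; VV[1]=max(VV[1],msg_vec) then VV[1][1]++ -> VV[1]=[0, 2, 1]
Event 3: LOCAL 2: VV[2][2]++ -> VV[2]=[0, 0, 2]
Event 4: LOCAL 1: VV[1][1]++ -> VV[1]=[0, 3, 1]
Event 5: SEND 1->2: VV[1][1]++ -> VV[1]=[0, 4, 1], msg_vec=[0, 4, 1]; VV[2]=max(VV[2],msg_vec) then VV[2][2]++ -> VV[2]=[0, 4, 3]
Event 6: LOCAL 2: VV[2][2]++ -> VV[2]=[0, 4, 4]
Event 7: LOCAL 1: VV[1][1]++ -> VV[1]=[0, 5, 1]
Event 8: SEND 0->1: VV[0][0]++ -> VV[0]=[1, 0, 0], msg_vec=[1, 0, 0]; VV[1]=max(VV[1],msg_vec) then VV[1][1]++ -> VV[1]=[1, 6, 1]
Event 9: SEND 0->1: VV[0][0]++ -> VV[0]=[2, 0, 0], msg_vec=[2, 0, 0]; VV[1]=max(VV[1],msg_vec) then VV[1][1]++ -> VV[1]=[2, 7, 1]
Event 4 stamp: [0, 3, 1]
Event 6 stamp: [0, 4, 4]
[0, 3, 1] <= [0, 4, 4]? True
[0, 4, 4] <= [0, 3, 1]? False
Relation: before

Answer: before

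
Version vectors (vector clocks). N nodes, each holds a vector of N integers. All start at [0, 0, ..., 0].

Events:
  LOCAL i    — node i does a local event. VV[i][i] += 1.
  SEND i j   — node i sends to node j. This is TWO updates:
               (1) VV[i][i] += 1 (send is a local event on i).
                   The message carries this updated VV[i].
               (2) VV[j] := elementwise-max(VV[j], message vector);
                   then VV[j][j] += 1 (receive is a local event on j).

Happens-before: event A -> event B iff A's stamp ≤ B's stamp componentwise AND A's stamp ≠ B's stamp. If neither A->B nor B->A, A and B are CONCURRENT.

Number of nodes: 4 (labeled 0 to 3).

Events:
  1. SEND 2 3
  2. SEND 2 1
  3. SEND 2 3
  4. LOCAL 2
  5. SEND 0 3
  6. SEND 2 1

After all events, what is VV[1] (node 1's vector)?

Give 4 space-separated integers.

Initial: VV[0]=[0, 0, 0, 0]
Initial: VV[1]=[0, 0, 0, 0]
Initial: VV[2]=[0, 0, 0, 0]
Initial: VV[3]=[0, 0, 0, 0]
Event 1: SEND 2->3: VV[2][2]++ -> VV[2]=[0, 0, 1, 0], msg_vec=[0, 0, 1, 0]; VV[3]=max(VV[3],msg_vec) then VV[3][3]++ -> VV[3]=[0, 0, 1, 1]
Event 2: SEND 2->1: VV[2][2]++ -> VV[2]=[0, 0, 2, 0], msg_vec=[0, 0, 2, 0]; VV[1]=max(VV[1],msg_vec) then VV[1][1]++ -> VV[1]=[0, 1, 2, 0]
Event 3: SEND 2->3: VV[2][2]++ -> VV[2]=[0, 0, 3, 0], msg_vec=[0, 0, 3, 0]; VV[3]=max(VV[3],msg_vec) then VV[3][3]++ -> VV[3]=[0, 0, 3, 2]
Event 4: LOCAL 2: VV[2][2]++ -> VV[2]=[0, 0, 4, 0]
Event 5: SEND 0->3: VV[0][0]++ -> VV[0]=[1, 0, 0, 0], msg_vec=[1, 0, 0, 0]; VV[3]=max(VV[3],msg_vec) then VV[3][3]++ -> VV[3]=[1, 0, 3, 3]
Event 6: SEND 2->1: VV[2][2]++ -> VV[2]=[0, 0, 5, 0], msg_vec=[0, 0, 5, 0]; VV[1]=max(VV[1],msg_vec) then VV[1][1]++ -> VV[1]=[0, 2, 5, 0]
Final vectors: VV[0]=[1, 0, 0, 0]; VV[1]=[0, 2, 5, 0]; VV[2]=[0, 0, 5, 0]; VV[3]=[1, 0, 3, 3]

Answer: 0 2 5 0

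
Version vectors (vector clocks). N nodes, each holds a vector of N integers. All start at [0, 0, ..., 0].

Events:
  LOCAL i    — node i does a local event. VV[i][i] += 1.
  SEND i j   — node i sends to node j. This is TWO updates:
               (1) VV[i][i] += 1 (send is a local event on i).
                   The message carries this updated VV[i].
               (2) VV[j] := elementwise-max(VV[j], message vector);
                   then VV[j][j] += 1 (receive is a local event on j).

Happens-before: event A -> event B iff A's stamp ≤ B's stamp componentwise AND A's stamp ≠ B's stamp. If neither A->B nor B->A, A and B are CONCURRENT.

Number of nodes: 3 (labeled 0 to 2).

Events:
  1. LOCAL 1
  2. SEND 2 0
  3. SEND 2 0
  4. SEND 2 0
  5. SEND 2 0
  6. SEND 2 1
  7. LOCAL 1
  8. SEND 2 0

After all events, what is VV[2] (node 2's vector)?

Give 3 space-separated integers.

Initial: VV[0]=[0, 0, 0]
Initial: VV[1]=[0, 0, 0]
Initial: VV[2]=[0, 0, 0]
Event 1: LOCAL 1: VV[1][1]++ -> VV[1]=[0, 1, 0]
Event 2: SEND 2->0: VV[2][2]++ -> VV[2]=[0, 0, 1], msg_vec=[0, 0, 1]; VV[0]=max(VV[0],msg_vec) then VV[0][0]++ -> VV[0]=[1, 0, 1]
Event 3: SEND 2->0: VV[2][2]++ -> VV[2]=[0, 0, 2], msg_vec=[0, 0, 2]; VV[0]=max(VV[0],msg_vec) then VV[0][0]++ -> VV[0]=[2, 0, 2]
Event 4: SEND 2->0: VV[2][2]++ -> VV[2]=[0, 0, 3], msg_vec=[0, 0, 3]; VV[0]=max(VV[0],msg_vec) then VV[0][0]++ -> VV[0]=[3, 0, 3]
Event 5: SEND 2->0: VV[2][2]++ -> VV[2]=[0, 0, 4], msg_vec=[0, 0, 4]; VV[0]=max(VV[0],msg_vec) then VV[0][0]++ -> VV[0]=[4, 0, 4]
Event 6: SEND 2->1: VV[2][2]++ -> VV[2]=[0, 0, 5], msg_vec=[0, 0, 5]; VV[1]=max(VV[1],msg_vec) then VV[1][1]++ -> VV[1]=[0, 2, 5]
Event 7: LOCAL 1: VV[1][1]++ -> VV[1]=[0, 3, 5]
Event 8: SEND 2->0: VV[2][2]++ -> VV[2]=[0, 0, 6], msg_vec=[0, 0, 6]; VV[0]=max(VV[0],msg_vec) then VV[0][0]++ -> VV[0]=[5, 0, 6]
Final vectors: VV[0]=[5, 0, 6]; VV[1]=[0, 3, 5]; VV[2]=[0, 0, 6]

Answer: 0 0 6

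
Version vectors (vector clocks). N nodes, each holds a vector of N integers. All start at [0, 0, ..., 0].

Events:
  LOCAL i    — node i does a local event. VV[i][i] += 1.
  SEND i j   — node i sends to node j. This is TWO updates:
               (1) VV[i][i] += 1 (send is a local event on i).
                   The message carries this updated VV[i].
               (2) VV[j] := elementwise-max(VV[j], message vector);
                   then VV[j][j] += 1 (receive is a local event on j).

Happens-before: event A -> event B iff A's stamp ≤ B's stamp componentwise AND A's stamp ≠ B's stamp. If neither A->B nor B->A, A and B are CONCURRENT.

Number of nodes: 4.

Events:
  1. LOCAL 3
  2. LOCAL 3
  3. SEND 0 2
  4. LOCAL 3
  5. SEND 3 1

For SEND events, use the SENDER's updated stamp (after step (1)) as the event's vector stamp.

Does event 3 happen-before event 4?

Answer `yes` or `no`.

Initial: VV[0]=[0, 0, 0, 0]
Initial: VV[1]=[0, 0, 0, 0]
Initial: VV[2]=[0, 0, 0, 0]
Initial: VV[3]=[0, 0, 0, 0]
Event 1: LOCAL 3: VV[3][3]++ -> VV[3]=[0, 0, 0, 1]
Event 2: LOCAL 3: VV[3][3]++ -> VV[3]=[0, 0, 0, 2]
Event 3: SEND 0->2: VV[0][0]++ -> VV[0]=[1, 0, 0, 0], msg_vec=[1, 0, 0, 0]; VV[2]=max(VV[2],msg_vec) then VV[2][2]++ -> VV[2]=[1, 0, 1, 0]
Event 4: LOCAL 3: VV[3][3]++ -> VV[3]=[0, 0, 0, 3]
Event 5: SEND 3->1: VV[3][3]++ -> VV[3]=[0, 0, 0, 4], msg_vec=[0, 0, 0, 4]; VV[1]=max(VV[1],msg_vec) then VV[1][1]++ -> VV[1]=[0, 1, 0, 4]
Event 3 stamp: [1, 0, 0, 0]
Event 4 stamp: [0, 0, 0, 3]
[1, 0, 0, 0] <= [0, 0, 0, 3]? False. Equal? False. Happens-before: False

Answer: no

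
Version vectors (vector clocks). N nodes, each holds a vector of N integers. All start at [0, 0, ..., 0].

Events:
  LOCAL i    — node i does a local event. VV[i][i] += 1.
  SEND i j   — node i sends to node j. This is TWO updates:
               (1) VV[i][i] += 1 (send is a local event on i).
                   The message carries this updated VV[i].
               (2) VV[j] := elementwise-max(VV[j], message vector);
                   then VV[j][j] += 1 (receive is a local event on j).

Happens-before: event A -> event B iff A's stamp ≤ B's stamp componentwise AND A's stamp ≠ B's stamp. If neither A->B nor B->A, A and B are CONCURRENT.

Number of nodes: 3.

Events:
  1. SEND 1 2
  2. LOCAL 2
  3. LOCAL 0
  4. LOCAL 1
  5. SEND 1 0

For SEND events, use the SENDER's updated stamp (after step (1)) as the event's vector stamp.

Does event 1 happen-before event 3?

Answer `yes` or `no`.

Answer: no

Derivation:
Initial: VV[0]=[0, 0, 0]
Initial: VV[1]=[0, 0, 0]
Initial: VV[2]=[0, 0, 0]
Event 1: SEND 1->2: VV[1][1]++ -> VV[1]=[0, 1, 0], msg_vec=[0, 1, 0]; VV[2]=max(VV[2],msg_vec) then VV[2][2]++ -> VV[2]=[0, 1, 1]
Event 2: LOCAL 2: VV[2][2]++ -> VV[2]=[0, 1, 2]
Event 3: LOCAL 0: VV[0][0]++ -> VV[0]=[1, 0, 0]
Event 4: LOCAL 1: VV[1][1]++ -> VV[1]=[0, 2, 0]
Event 5: SEND 1->0: VV[1][1]++ -> VV[1]=[0, 3, 0], msg_vec=[0, 3, 0]; VV[0]=max(VV[0],msg_vec) then VV[0][0]++ -> VV[0]=[2, 3, 0]
Event 1 stamp: [0, 1, 0]
Event 3 stamp: [1, 0, 0]
[0, 1, 0] <= [1, 0, 0]? False. Equal? False. Happens-before: False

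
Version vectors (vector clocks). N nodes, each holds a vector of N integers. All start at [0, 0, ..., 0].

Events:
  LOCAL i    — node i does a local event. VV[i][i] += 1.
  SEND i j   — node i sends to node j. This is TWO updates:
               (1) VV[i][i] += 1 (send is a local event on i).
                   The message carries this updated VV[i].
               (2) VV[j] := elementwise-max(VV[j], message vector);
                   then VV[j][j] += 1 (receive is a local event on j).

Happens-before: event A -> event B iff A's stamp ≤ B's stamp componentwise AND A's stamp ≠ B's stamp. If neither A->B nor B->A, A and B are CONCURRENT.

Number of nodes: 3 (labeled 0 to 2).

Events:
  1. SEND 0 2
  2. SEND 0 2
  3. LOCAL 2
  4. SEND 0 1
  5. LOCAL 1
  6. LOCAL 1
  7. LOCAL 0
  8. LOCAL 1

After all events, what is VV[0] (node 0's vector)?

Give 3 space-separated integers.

Initial: VV[0]=[0, 0, 0]
Initial: VV[1]=[0, 0, 0]
Initial: VV[2]=[0, 0, 0]
Event 1: SEND 0->2: VV[0][0]++ -> VV[0]=[1, 0, 0], msg_vec=[1, 0, 0]; VV[2]=max(VV[2],msg_vec) then VV[2][2]++ -> VV[2]=[1, 0, 1]
Event 2: SEND 0->2: VV[0][0]++ -> VV[0]=[2, 0, 0], msg_vec=[2, 0, 0]; VV[2]=max(VV[2],msg_vec) then VV[2][2]++ -> VV[2]=[2, 0, 2]
Event 3: LOCAL 2: VV[2][2]++ -> VV[2]=[2, 0, 3]
Event 4: SEND 0->1: VV[0][0]++ -> VV[0]=[3, 0, 0], msg_vec=[3, 0, 0]; VV[1]=max(VV[1],msg_vec) then VV[1][1]++ -> VV[1]=[3, 1, 0]
Event 5: LOCAL 1: VV[1][1]++ -> VV[1]=[3, 2, 0]
Event 6: LOCAL 1: VV[1][1]++ -> VV[1]=[3, 3, 0]
Event 7: LOCAL 0: VV[0][0]++ -> VV[0]=[4, 0, 0]
Event 8: LOCAL 1: VV[1][1]++ -> VV[1]=[3, 4, 0]
Final vectors: VV[0]=[4, 0, 0]; VV[1]=[3, 4, 0]; VV[2]=[2, 0, 3]

Answer: 4 0 0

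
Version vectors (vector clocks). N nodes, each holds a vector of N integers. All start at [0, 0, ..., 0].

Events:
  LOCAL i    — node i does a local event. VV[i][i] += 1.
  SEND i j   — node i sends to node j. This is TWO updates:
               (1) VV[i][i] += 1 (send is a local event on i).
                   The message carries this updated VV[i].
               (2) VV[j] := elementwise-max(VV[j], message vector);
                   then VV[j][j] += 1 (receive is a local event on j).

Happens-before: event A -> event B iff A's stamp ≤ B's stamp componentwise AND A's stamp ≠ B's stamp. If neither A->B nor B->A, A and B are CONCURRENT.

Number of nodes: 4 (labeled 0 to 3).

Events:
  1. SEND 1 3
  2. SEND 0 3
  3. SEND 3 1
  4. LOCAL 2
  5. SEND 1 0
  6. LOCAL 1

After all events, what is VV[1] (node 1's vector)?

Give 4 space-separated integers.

Answer: 1 4 0 3

Derivation:
Initial: VV[0]=[0, 0, 0, 0]
Initial: VV[1]=[0, 0, 0, 0]
Initial: VV[2]=[0, 0, 0, 0]
Initial: VV[3]=[0, 0, 0, 0]
Event 1: SEND 1->3: VV[1][1]++ -> VV[1]=[0, 1, 0, 0], msg_vec=[0, 1, 0, 0]; VV[3]=max(VV[3],msg_vec) then VV[3][3]++ -> VV[3]=[0, 1, 0, 1]
Event 2: SEND 0->3: VV[0][0]++ -> VV[0]=[1, 0, 0, 0], msg_vec=[1, 0, 0, 0]; VV[3]=max(VV[3],msg_vec) then VV[3][3]++ -> VV[3]=[1, 1, 0, 2]
Event 3: SEND 3->1: VV[3][3]++ -> VV[3]=[1, 1, 0, 3], msg_vec=[1, 1, 0, 3]; VV[1]=max(VV[1],msg_vec) then VV[1][1]++ -> VV[1]=[1, 2, 0, 3]
Event 4: LOCAL 2: VV[2][2]++ -> VV[2]=[0, 0, 1, 0]
Event 5: SEND 1->0: VV[1][1]++ -> VV[1]=[1, 3, 0, 3], msg_vec=[1, 3, 0, 3]; VV[0]=max(VV[0],msg_vec) then VV[0][0]++ -> VV[0]=[2, 3, 0, 3]
Event 6: LOCAL 1: VV[1][1]++ -> VV[1]=[1, 4, 0, 3]
Final vectors: VV[0]=[2, 3, 0, 3]; VV[1]=[1, 4, 0, 3]; VV[2]=[0, 0, 1, 0]; VV[3]=[1, 1, 0, 3]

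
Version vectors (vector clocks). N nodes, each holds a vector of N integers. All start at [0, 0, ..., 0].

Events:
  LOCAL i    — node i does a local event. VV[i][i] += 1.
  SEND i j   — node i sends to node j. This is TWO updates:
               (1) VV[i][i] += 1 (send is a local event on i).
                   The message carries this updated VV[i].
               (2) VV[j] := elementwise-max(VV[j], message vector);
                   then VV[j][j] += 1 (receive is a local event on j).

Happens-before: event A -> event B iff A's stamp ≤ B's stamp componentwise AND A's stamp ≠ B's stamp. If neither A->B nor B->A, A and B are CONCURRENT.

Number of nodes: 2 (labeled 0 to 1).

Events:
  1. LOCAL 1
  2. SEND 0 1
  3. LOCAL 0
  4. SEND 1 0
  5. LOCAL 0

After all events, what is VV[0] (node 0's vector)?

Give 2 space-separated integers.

Initial: VV[0]=[0, 0]
Initial: VV[1]=[0, 0]
Event 1: LOCAL 1: VV[1][1]++ -> VV[1]=[0, 1]
Event 2: SEND 0->1: VV[0][0]++ -> VV[0]=[1, 0], msg_vec=[1, 0]; VV[1]=max(VV[1],msg_vec) then VV[1][1]++ -> VV[1]=[1, 2]
Event 3: LOCAL 0: VV[0][0]++ -> VV[0]=[2, 0]
Event 4: SEND 1->0: VV[1][1]++ -> VV[1]=[1, 3], msg_vec=[1, 3]; VV[0]=max(VV[0],msg_vec) then VV[0][0]++ -> VV[0]=[3, 3]
Event 5: LOCAL 0: VV[0][0]++ -> VV[0]=[4, 3]
Final vectors: VV[0]=[4, 3]; VV[1]=[1, 3]

Answer: 4 3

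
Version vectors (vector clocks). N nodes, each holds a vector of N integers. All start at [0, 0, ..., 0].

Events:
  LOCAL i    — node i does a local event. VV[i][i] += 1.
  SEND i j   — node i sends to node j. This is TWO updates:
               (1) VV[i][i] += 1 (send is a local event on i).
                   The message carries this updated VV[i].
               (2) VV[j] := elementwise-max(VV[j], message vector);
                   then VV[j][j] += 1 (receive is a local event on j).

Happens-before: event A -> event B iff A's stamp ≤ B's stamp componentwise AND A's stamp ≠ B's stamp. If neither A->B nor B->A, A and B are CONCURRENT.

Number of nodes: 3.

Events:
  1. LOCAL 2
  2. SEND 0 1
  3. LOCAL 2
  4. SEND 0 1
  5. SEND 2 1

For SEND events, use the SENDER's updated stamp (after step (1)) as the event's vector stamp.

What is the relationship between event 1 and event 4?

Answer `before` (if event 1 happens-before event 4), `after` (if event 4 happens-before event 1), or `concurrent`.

Initial: VV[0]=[0, 0, 0]
Initial: VV[1]=[0, 0, 0]
Initial: VV[2]=[0, 0, 0]
Event 1: LOCAL 2: VV[2][2]++ -> VV[2]=[0, 0, 1]
Event 2: SEND 0->1: VV[0][0]++ -> VV[0]=[1, 0, 0], msg_vec=[1, 0, 0]; VV[1]=max(VV[1],msg_vec) then VV[1][1]++ -> VV[1]=[1, 1, 0]
Event 3: LOCAL 2: VV[2][2]++ -> VV[2]=[0, 0, 2]
Event 4: SEND 0->1: VV[0][0]++ -> VV[0]=[2, 0, 0], msg_vec=[2, 0, 0]; VV[1]=max(VV[1],msg_vec) then VV[1][1]++ -> VV[1]=[2, 2, 0]
Event 5: SEND 2->1: VV[2][2]++ -> VV[2]=[0, 0, 3], msg_vec=[0, 0, 3]; VV[1]=max(VV[1],msg_vec) then VV[1][1]++ -> VV[1]=[2, 3, 3]
Event 1 stamp: [0, 0, 1]
Event 4 stamp: [2, 0, 0]
[0, 0, 1] <= [2, 0, 0]? False
[2, 0, 0] <= [0, 0, 1]? False
Relation: concurrent

Answer: concurrent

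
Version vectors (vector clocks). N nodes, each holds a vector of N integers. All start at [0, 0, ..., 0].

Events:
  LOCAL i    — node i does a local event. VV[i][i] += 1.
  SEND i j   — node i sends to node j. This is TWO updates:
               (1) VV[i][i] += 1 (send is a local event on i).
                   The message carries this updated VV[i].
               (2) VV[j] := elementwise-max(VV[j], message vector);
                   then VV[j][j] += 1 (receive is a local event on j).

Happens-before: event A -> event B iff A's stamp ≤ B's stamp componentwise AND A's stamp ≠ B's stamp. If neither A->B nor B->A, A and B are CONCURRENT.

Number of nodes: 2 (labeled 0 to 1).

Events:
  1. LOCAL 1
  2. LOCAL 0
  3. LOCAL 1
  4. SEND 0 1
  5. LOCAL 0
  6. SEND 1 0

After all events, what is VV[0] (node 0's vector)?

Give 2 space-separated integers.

Initial: VV[0]=[0, 0]
Initial: VV[1]=[0, 0]
Event 1: LOCAL 1: VV[1][1]++ -> VV[1]=[0, 1]
Event 2: LOCAL 0: VV[0][0]++ -> VV[0]=[1, 0]
Event 3: LOCAL 1: VV[1][1]++ -> VV[1]=[0, 2]
Event 4: SEND 0->1: VV[0][0]++ -> VV[0]=[2, 0], msg_vec=[2, 0]; VV[1]=max(VV[1],msg_vec) then VV[1][1]++ -> VV[1]=[2, 3]
Event 5: LOCAL 0: VV[0][0]++ -> VV[0]=[3, 0]
Event 6: SEND 1->0: VV[1][1]++ -> VV[1]=[2, 4], msg_vec=[2, 4]; VV[0]=max(VV[0],msg_vec) then VV[0][0]++ -> VV[0]=[4, 4]
Final vectors: VV[0]=[4, 4]; VV[1]=[2, 4]

Answer: 4 4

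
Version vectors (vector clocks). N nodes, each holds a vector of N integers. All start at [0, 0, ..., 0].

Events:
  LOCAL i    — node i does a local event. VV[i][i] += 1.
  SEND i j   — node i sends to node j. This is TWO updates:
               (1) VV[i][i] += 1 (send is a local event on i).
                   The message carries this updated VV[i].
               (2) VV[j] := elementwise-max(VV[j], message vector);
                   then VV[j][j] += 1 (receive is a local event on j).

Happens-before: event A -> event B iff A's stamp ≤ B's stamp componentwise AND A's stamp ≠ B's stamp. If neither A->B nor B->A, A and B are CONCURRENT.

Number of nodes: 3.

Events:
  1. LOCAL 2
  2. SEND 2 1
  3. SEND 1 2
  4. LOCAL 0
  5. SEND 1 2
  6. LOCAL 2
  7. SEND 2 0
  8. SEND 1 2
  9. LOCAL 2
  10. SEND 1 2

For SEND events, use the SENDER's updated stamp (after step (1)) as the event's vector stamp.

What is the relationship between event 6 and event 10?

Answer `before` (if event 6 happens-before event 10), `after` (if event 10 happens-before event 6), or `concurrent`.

Initial: VV[0]=[0, 0, 0]
Initial: VV[1]=[0, 0, 0]
Initial: VV[2]=[0, 0, 0]
Event 1: LOCAL 2: VV[2][2]++ -> VV[2]=[0, 0, 1]
Event 2: SEND 2->1: VV[2][2]++ -> VV[2]=[0, 0, 2], msg_vec=[0, 0, 2]; VV[1]=max(VV[1],msg_vec) then VV[1][1]++ -> VV[1]=[0, 1, 2]
Event 3: SEND 1->2: VV[1][1]++ -> VV[1]=[0, 2, 2], msg_vec=[0, 2, 2]; VV[2]=max(VV[2],msg_vec) then VV[2][2]++ -> VV[2]=[0, 2, 3]
Event 4: LOCAL 0: VV[0][0]++ -> VV[0]=[1, 0, 0]
Event 5: SEND 1->2: VV[1][1]++ -> VV[1]=[0, 3, 2], msg_vec=[0, 3, 2]; VV[2]=max(VV[2],msg_vec) then VV[2][2]++ -> VV[2]=[0, 3, 4]
Event 6: LOCAL 2: VV[2][2]++ -> VV[2]=[0, 3, 5]
Event 7: SEND 2->0: VV[2][2]++ -> VV[2]=[0, 3, 6], msg_vec=[0, 3, 6]; VV[0]=max(VV[0],msg_vec) then VV[0][0]++ -> VV[0]=[2, 3, 6]
Event 8: SEND 1->2: VV[1][1]++ -> VV[1]=[0, 4, 2], msg_vec=[0, 4, 2]; VV[2]=max(VV[2],msg_vec) then VV[2][2]++ -> VV[2]=[0, 4, 7]
Event 9: LOCAL 2: VV[2][2]++ -> VV[2]=[0, 4, 8]
Event 10: SEND 1->2: VV[1][1]++ -> VV[1]=[0, 5, 2], msg_vec=[0, 5, 2]; VV[2]=max(VV[2],msg_vec) then VV[2][2]++ -> VV[2]=[0, 5, 9]
Event 6 stamp: [0, 3, 5]
Event 10 stamp: [0, 5, 2]
[0, 3, 5] <= [0, 5, 2]? False
[0, 5, 2] <= [0, 3, 5]? False
Relation: concurrent

Answer: concurrent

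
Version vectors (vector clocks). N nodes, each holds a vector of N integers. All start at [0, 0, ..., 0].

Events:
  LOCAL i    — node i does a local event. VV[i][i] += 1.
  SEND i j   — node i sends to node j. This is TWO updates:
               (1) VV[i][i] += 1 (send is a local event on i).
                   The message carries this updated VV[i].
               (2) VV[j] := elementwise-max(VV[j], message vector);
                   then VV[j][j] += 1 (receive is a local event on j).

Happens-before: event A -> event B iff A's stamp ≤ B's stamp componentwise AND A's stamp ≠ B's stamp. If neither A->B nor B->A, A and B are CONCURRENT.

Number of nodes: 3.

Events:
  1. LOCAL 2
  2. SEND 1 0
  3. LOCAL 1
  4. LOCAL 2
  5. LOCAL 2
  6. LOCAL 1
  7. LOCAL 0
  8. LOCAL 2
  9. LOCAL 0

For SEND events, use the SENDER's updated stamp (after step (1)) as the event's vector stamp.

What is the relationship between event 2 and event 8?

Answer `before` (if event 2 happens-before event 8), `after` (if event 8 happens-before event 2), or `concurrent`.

Initial: VV[0]=[0, 0, 0]
Initial: VV[1]=[0, 0, 0]
Initial: VV[2]=[0, 0, 0]
Event 1: LOCAL 2: VV[2][2]++ -> VV[2]=[0, 0, 1]
Event 2: SEND 1->0: VV[1][1]++ -> VV[1]=[0, 1, 0], msg_vec=[0, 1, 0]; VV[0]=max(VV[0],msg_vec) then VV[0][0]++ -> VV[0]=[1, 1, 0]
Event 3: LOCAL 1: VV[1][1]++ -> VV[1]=[0, 2, 0]
Event 4: LOCAL 2: VV[2][2]++ -> VV[2]=[0, 0, 2]
Event 5: LOCAL 2: VV[2][2]++ -> VV[2]=[0, 0, 3]
Event 6: LOCAL 1: VV[1][1]++ -> VV[1]=[0, 3, 0]
Event 7: LOCAL 0: VV[0][0]++ -> VV[0]=[2, 1, 0]
Event 8: LOCAL 2: VV[2][2]++ -> VV[2]=[0, 0, 4]
Event 9: LOCAL 0: VV[0][0]++ -> VV[0]=[3, 1, 0]
Event 2 stamp: [0, 1, 0]
Event 8 stamp: [0, 0, 4]
[0, 1, 0] <= [0, 0, 4]? False
[0, 0, 4] <= [0, 1, 0]? False
Relation: concurrent

Answer: concurrent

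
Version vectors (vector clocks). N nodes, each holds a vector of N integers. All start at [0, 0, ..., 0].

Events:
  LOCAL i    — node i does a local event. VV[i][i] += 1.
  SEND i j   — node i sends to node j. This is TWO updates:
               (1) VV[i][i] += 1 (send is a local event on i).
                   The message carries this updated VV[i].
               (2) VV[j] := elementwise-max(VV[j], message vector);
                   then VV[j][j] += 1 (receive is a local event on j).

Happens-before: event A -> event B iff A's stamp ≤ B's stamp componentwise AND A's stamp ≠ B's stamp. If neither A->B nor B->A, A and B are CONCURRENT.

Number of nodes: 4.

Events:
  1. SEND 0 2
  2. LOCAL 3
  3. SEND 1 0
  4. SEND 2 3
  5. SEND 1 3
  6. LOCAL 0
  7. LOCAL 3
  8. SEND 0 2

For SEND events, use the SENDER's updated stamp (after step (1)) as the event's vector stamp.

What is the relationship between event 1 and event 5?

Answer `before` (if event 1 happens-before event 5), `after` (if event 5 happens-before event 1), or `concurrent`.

Initial: VV[0]=[0, 0, 0, 0]
Initial: VV[1]=[0, 0, 0, 0]
Initial: VV[2]=[0, 0, 0, 0]
Initial: VV[3]=[0, 0, 0, 0]
Event 1: SEND 0->2: VV[0][0]++ -> VV[0]=[1, 0, 0, 0], msg_vec=[1, 0, 0, 0]; VV[2]=max(VV[2],msg_vec) then VV[2][2]++ -> VV[2]=[1, 0, 1, 0]
Event 2: LOCAL 3: VV[3][3]++ -> VV[3]=[0, 0, 0, 1]
Event 3: SEND 1->0: VV[1][1]++ -> VV[1]=[0, 1, 0, 0], msg_vec=[0, 1, 0, 0]; VV[0]=max(VV[0],msg_vec) then VV[0][0]++ -> VV[0]=[2, 1, 0, 0]
Event 4: SEND 2->3: VV[2][2]++ -> VV[2]=[1, 0, 2, 0], msg_vec=[1, 0, 2, 0]; VV[3]=max(VV[3],msg_vec) then VV[3][3]++ -> VV[3]=[1, 0, 2, 2]
Event 5: SEND 1->3: VV[1][1]++ -> VV[1]=[0, 2, 0, 0], msg_vec=[0, 2, 0, 0]; VV[3]=max(VV[3],msg_vec) then VV[3][3]++ -> VV[3]=[1, 2, 2, 3]
Event 6: LOCAL 0: VV[0][0]++ -> VV[0]=[3, 1, 0, 0]
Event 7: LOCAL 3: VV[3][3]++ -> VV[3]=[1, 2, 2, 4]
Event 8: SEND 0->2: VV[0][0]++ -> VV[0]=[4, 1, 0, 0], msg_vec=[4, 1, 0, 0]; VV[2]=max(VV[2],msg_vec) then VV[2][2]++ -> VV[2]=[4, 1, 3, 0]
Event 1 stamp: [1, 0, 0, 0]
Event 5 stamp: [0, 2, 0, 0]
[1, 0, 0, 0] <= [0, 2, 0, 0]? False
[0, 2, 0, 0] <= [1, 0, 0, 0]? False
Relation: concurrent

Answer: concurrent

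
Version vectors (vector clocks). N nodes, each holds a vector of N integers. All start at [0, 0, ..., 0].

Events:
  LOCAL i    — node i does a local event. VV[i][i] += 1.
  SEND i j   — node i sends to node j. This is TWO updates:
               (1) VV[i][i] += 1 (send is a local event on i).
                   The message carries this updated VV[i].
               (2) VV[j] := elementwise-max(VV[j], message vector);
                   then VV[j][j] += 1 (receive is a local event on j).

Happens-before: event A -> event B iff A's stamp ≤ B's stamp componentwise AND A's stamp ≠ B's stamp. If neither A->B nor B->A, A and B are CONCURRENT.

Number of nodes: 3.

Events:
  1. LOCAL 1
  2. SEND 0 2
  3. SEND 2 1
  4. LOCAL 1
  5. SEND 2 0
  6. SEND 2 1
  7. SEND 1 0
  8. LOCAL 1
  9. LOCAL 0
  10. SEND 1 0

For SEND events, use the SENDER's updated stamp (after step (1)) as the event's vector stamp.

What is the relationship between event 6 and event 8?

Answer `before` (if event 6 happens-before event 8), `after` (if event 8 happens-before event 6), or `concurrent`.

Answer: before

Derivation:
Initial: VV[0]=[0, 0, 0]
Initial: VV[1]=[0, 0, 0]
Initial: VV[2]=[0, 0, 0]
Event 1: LOCAL 1: VV[1][1]++ -> VV[1]=[0, 1, 0]
Event 2: SEND 0->2: VV[0][0]++ -> VV[0]=[1, 0, 0], msg_vec=[1, 0, 0]; VV[2]=max(VV[2],msg_vec) then VV[2][2]++ -> VV[2]=[1, 0, 1]
Event 3: SEND 2->1: VV[2][2]++ -> VV[2]=[1, 0, 2], msg_vec=[1, 0, 2]; VV[1]=max(VV[1],msg_vec) then VV[1][1]++ -> VV[1]=[1, 2, 2]
Event 4: LOCAL 1: VV[1][1]++ -> VV[1]=[1, 3, 2]
Event 5: SEND 2->0: VV[2][2]++ -> VV[2]=[1, 0, 3], msg_vec=[1, 0, 3]; VV[0]=max(VV[0],msg_vec) then VV[0][0]++ -> VV[0]=[2, 0, 3]
Event 6: SEND 2->1: VV[2][2]++ -> VV[2]=[1, 0, 4], msg_vec=[1, 0, 4]; VV[1]=max(VV[1],msg_vec) then VV[1][1]++ -> VV[1]=[1, 4, 4]
Event 7: SEND 1->0: VV[1][1]++ -> VV[1]=[1, 5, 4], msg_vec=[1, 5, 4]; VV[0]=max(VV[0],msg_vec) then VV[0][0]++ -> VV[0]=[3, 5, 4]
Event 8: LOCAL 1: VV[1][1]++ -> VV[1]=[1, 6, 4]
Event 9: LOCAL 0: VV[0][0]++ -> VV[0]=[4, 5, 4]
Event 10: SEND 1->0: VV[1][1]++ -> VV[1]=[1, 7, 4], msg_vec=[1, 7, 4]; VV[0]=max(VV[0],msg_vec) then VV[0][0]++ -> VV[0]=[5, 7, 4]
Event 6 stamp: [1, 0, 4]
Event 8 stamp: [1, 6, 4]
[1, 0, 4] <= [1, 6, 4]? True
[1, 6, 4] <= [1, 0, 4]? False
Relation: before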